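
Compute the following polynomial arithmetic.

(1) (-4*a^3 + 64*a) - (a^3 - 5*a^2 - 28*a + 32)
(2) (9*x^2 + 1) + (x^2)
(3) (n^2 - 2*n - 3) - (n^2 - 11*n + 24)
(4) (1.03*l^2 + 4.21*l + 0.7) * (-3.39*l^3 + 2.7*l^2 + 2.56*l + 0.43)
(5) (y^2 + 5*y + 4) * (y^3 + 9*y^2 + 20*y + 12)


(1) = -5*a^3 + 5*a^2 + 92*a - 32
(2) = 10*x^2 + 1
(3) = 9*n - 27
(4) = -3.4917*l^5 - 11.4909*l^4 + 11.6308*l^3 + 13.1105*l^2 + 3.6023*l + 0.301
(5) = y^5 + 14*y^4 + 69*y^3 + 148*y^2 + 140*y + 48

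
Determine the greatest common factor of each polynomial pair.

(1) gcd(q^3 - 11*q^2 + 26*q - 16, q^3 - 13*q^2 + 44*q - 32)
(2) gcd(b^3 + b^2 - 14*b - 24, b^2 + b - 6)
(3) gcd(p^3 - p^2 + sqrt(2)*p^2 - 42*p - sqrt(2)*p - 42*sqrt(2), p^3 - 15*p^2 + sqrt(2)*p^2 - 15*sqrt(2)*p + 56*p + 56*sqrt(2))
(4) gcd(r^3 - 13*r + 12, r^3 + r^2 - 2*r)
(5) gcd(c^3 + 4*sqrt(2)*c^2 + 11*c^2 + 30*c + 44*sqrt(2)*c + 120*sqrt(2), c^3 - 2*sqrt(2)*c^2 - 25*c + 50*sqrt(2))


(1) = gcd((q - 8)*(q - 2)*(q - 1), (q - 8)*(q - 4)*(q - 1)) = q^2 - 9*q + 8
(2) = gcd((b - 4)*(b + 2)*(b + 3), (b - 2)*(b + 3)) = b + 3
(3) = p^2 + p*(-7 + sqrt(2)) - 7*sqrt(2)
(4) = r - 1
(5) = c + 5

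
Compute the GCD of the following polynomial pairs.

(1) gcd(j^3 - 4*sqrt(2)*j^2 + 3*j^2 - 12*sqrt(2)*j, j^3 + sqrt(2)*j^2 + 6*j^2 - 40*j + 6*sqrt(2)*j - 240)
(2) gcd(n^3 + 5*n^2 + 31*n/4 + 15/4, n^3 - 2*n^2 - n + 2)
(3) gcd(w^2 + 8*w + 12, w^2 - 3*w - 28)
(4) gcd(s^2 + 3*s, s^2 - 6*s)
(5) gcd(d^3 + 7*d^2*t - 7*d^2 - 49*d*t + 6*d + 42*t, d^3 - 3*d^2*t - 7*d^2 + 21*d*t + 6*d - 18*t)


(1) = j - 4*sqrt(2)
(2) = n + 1
(3) = gcd((w + 2)*(w + 6), (w - 7)*(w + 4)) = 1
(4) = gcd(s*(s + 3), s*(s - 6)) = s
(5) = d^2 - 7*d + 6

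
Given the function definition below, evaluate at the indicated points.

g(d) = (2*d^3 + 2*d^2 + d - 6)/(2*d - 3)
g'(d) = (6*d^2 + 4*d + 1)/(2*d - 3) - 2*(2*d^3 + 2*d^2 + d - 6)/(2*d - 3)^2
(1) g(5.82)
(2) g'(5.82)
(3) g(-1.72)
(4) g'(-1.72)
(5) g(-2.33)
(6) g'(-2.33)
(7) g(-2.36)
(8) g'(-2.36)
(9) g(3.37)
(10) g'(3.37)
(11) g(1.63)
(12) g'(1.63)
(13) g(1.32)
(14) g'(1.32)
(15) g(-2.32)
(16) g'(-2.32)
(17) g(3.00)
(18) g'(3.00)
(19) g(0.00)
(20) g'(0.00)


(1) = 53.45
(2) = 13.96
(3) = 1.86
(4) = -1.27
(5) = 2.97
(6) = -2.39
(7) = 3.05
(8) = -2.45
(9) = 25.84
(10) = 8.27
(11) = 36.94
(12) = -193.94
(13) = -9.46
(14) = -99.03
(15) = 2.95
(16) = -2.37
(17) = 23.00
(18) = 7.00
(19) = 2.00
(20) = 1.00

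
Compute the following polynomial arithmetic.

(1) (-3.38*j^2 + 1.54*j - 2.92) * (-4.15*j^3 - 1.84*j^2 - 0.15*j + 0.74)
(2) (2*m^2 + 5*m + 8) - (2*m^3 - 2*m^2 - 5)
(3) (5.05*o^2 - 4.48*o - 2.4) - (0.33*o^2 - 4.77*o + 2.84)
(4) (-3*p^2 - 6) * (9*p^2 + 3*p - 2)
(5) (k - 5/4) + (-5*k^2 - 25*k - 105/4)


(1) = 14.027*j^5 - 0.1718*j^4 + 9.7914*j^3 + 2.6406*j^2 + 1.5776*j - 2.1608
(2) = -2*m^3 + 4*m^2 + 5*m + 13
(3) = 4.72*o^2 + 0.29*o - 5.24
(4) = -27*p^4 - 9*p^3 - 48*p^2 - 18*p + 12
(5) = -5*k^2 - 24*k - 55/2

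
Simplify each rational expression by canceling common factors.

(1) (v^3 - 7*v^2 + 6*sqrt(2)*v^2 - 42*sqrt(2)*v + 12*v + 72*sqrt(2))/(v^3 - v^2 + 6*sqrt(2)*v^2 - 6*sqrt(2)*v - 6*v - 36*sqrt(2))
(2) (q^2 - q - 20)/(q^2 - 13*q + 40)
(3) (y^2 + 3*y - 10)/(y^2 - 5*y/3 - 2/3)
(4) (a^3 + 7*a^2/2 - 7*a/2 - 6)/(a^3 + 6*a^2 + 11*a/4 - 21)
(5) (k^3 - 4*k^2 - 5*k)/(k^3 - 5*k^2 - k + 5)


(1) = (v - 4)/(v + 2)
(2) = (q + 4)/(q - 8)
(3) = (3*y + 15)/(3*y + 1)
(4) = (2*a + 2)/(2*a + 7)
(5) = k/(k - 1)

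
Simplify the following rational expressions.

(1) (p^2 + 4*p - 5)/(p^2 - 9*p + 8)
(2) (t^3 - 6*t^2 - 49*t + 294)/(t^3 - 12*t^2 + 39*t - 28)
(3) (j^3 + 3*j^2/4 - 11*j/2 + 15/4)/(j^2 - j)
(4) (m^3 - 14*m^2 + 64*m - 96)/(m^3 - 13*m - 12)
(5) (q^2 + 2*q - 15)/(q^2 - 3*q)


(1) = (p + 5)/(p - 8)
(2) = (t^2 + t - 42)/(t^2 - 5*t + 4)
(3) = (4*j^2 + 7*j - 15)/(4*j)
(4) = (m^2 - 10*m + 24)/(m^2 + 4*m + 3)
(5) = (q + 5)/q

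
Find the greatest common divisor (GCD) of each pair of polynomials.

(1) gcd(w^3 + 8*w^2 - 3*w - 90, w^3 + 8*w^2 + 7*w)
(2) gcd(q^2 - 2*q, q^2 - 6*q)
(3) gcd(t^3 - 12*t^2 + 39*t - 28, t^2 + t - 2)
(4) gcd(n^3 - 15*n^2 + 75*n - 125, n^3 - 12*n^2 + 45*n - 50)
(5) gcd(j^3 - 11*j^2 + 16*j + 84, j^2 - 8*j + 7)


(1) = gcd((w - 3)*(w + 5)*(w + 6), w*(w + 1)*(w + 7)) = 1
(2) = q
(3) = gcd((t - 7)*(t - 4)*(t - 1), (t - 1)*(t + 2)) = t - 1
(4) = gcd((n - 5)^3, (n - 5)^2*(n - 2)) = n^2 - 10*n + 25
(5) = j - 7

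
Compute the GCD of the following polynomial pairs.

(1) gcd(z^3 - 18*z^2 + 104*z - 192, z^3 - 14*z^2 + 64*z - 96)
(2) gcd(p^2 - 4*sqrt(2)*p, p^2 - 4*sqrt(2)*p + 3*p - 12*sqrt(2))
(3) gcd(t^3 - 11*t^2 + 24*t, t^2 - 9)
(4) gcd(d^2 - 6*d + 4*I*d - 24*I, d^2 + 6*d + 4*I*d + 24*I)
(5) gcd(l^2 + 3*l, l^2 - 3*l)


(1) = gcd((z - 8)*(z - 6)*(z - 4), (z - 6)*(z - 4)^2) = z^2 - 10*z + 24
(2) = gcd(p*(p - 4*sqrt(2)), (p + 3)*(p - 4*sqrt(2))) = p - 4*sqrt(2)
(3) = gcd(t*(t - 8)*(t - 3), (t - 3)*(t + 3)) = t - 3
(4) = gcd((d - 6)*(d + 4*I), (d + 6)*(d + 4*I)) = d + 4*I
(5) = gcd(l*(l + 3), l*(l - 3)) = l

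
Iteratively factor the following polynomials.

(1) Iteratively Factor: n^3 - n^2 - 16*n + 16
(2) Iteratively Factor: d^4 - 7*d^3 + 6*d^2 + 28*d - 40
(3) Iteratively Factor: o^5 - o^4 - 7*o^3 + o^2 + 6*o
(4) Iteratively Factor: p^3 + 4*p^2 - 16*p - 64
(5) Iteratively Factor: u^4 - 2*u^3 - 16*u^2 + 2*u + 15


(1) = (n - 1)*(n^2 - 16) = (n - 1)*(n + 4)*(n - 4)
(2) = (d - 2)*(d^3 - 5*d^2 - 4*d + 20) = (d - 5)*(d - 2)*(d^2 - 4) = (d - 5)*(d - 2)^2*(d + 2)
(3) = (o)*(o^4 - o^3 - 7*o^2 + o + 6) = o*(o + 1)*(o^3 - 2*o^2 - 5*o + 6) = o*(o - 3)*(o + 1)*(o^2 + o - 2) = o*(o - 3)*(o + 1)*(o + 2)*(o - 1)
(4) = (p + 4)*(p^2 - 16) = (p - 4)*(p + 4)*(p + 4)
(5) = (u - 1)*(u^3 - u^2 - 17*u - 15) = (u - 1)*(u + 1)*(u^2 - 2*u - 15) = (u - 5)*(u - 1)*(u + 1)*(u + 3)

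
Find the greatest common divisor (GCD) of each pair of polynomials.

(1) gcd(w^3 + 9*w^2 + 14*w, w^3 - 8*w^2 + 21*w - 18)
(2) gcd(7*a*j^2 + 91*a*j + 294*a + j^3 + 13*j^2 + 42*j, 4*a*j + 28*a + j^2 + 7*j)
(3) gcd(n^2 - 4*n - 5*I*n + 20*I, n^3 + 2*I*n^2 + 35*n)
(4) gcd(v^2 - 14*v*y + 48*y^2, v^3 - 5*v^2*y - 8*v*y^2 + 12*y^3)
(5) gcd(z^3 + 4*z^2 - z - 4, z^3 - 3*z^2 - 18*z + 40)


(1) = 1
(2) = j + 7
(3) = n - 5*I
(4) = -v + 6*y
(5) = gcd((z - 1)*(z + 1)*(z + 4), (z - 5)*(z - 2)*(z + 4)) = z + 4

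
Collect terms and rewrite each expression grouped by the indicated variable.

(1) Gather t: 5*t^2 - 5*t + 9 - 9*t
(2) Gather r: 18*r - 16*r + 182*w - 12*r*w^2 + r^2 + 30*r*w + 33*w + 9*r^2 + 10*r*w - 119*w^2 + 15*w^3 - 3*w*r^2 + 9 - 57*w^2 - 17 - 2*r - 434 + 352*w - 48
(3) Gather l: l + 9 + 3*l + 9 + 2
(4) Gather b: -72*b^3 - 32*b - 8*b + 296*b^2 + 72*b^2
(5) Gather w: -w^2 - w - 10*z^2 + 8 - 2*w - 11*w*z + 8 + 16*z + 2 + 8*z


(1) = 5*t^2 - 14*t + 9
(2) = r^2*(10 - 3*w) + r*(-12*w^2 + 40*w) + 15*w^3 - 176*w^2 + 567*w - 490
(3) = 4*l + 20
(4) = -72*b^3 + 368*b^2 - 40*b
(5) = -w^2 + w*(-11*z - 3) - 10*z^2 + 24*z + 18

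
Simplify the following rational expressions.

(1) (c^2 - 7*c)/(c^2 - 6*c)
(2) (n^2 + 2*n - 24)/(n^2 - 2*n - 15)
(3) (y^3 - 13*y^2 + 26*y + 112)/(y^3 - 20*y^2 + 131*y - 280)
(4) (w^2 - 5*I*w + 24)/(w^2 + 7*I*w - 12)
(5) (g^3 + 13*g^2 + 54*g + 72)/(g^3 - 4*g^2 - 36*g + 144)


(1) = (c - 7)/(c - 6)
(2) = (n^2 + 2*n - 24)/(n^2 - 2*n - 15)
(3) = (y + 2)/(y - 5)
(4) = (w - 8*I)/(w + 4*I)
(5) = (g^2 + 7*g + 12)/(g^2 - 10*g + 24)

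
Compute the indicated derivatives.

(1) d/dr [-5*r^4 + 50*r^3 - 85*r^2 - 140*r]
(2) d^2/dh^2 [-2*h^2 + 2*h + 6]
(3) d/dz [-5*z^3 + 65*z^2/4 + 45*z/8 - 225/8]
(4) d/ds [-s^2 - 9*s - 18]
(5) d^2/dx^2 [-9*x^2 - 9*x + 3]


(1) = -20*r^3 + 150*r^2 - 170*r - 140
(2) = -4
(3) = -15*z^2 + 65*z/2 + 45/8
(4) = -2*s - 9
(5) = -18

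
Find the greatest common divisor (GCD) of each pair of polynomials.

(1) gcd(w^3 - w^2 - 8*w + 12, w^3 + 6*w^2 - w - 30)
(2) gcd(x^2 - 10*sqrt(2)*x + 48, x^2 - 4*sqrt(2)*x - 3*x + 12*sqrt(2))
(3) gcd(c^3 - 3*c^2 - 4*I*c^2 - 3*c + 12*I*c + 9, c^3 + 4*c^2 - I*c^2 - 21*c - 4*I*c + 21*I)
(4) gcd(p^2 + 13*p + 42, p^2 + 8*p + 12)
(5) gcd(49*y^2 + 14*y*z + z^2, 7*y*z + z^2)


(1) = gcd((w - 2)^2*(w + 3), (w - 2)*(w + 3)*(w + 5)) = w^2 + w - 6
(2) = gcd((x - 6*sqrt(2))*(x - 4*sqrt(2)), (x - 3)*(x - 4*sqrt(2))) = x - 4*sqrt(2)
(3) = c^2 + c*(-3 - I) + 3*I
(4) = gcd((p + 6)*(p + 7), (p + 2)*(p + 6)) = p + 6
(5) = gcd((7*y + z)^2, z*(7*y + z)) = 7*y + z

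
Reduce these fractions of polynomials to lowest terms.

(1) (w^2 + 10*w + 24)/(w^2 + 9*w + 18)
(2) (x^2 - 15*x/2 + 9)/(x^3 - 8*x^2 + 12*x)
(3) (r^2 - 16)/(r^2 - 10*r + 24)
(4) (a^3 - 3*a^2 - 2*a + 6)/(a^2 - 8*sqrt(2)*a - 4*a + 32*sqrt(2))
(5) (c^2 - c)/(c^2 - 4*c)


(1) = (w + 4)/(w + 3)
(2) = (2*x - 3)/(2*x^2 - 4*x)
(3) = (r + 4)/(r - 6)
(4) = (a^3 - 3*a^2 - 2*a + 6)/(a^2 + a*(-8*sqrt(2) - 4) + 32*sqrt(2))
(5) = (c - 1)/(c - 4)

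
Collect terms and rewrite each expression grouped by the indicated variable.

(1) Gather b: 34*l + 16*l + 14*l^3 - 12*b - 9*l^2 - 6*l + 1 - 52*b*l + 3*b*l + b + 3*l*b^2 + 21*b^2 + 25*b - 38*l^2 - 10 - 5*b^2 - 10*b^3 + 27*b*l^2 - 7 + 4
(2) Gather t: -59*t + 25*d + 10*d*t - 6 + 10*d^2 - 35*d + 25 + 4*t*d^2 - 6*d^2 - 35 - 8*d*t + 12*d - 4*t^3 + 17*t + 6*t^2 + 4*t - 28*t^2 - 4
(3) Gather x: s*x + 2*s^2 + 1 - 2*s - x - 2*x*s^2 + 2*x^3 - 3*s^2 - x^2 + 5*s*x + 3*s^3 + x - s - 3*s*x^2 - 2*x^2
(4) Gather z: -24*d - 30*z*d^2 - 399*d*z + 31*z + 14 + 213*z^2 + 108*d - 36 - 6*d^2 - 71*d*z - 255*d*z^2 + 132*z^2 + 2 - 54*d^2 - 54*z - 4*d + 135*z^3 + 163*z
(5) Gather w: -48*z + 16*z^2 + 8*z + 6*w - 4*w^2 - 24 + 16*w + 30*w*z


(1) = -10*b^3 + b^2*(3*l + 16) + b*(27*l^2 - 49*l + 14) + 14*l^3 - 47*l^2 + 44*l - 12
(2) = 4*d^2 + 2*d - 4*t^3 - 22*t^2 + t*(4*d^2 + 2*d - 38) - 20
(3) = 3*s^3 - s^2 - 3*s + 2*x^3 + x^2*(-3*s - 3) + x*(-2*s^2 + 6*s) + 1
(4) = -60*d^2 + 80*d + 135*z^3 + z^2*(345 - 255*d) + z*(-30*d^2 - 470*d + 140) - 20
(5) = -4*w^2 + w*(30*z + 22) + 16*z^2 - 40*z - 24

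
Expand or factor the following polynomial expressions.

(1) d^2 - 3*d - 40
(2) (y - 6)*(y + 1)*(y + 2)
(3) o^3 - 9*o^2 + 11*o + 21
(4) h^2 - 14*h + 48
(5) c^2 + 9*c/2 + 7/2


(1) = (d - 8)*(d + 5)
(2) = y^3 - 3*y^2 - 16*y - 12
(3) = (o - 7)*(o - 3)*(o + 1)
(4) = (h - 8)*(h - 6)
(5) = (c + 1)*(c + 7/2)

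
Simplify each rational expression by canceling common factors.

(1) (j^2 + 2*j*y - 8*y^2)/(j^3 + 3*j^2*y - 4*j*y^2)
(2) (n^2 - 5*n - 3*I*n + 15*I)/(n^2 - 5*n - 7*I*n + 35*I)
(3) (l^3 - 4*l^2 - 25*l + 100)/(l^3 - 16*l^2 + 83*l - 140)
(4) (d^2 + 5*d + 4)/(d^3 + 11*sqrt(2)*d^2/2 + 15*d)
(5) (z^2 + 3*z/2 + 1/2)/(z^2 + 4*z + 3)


(1) = (-j + 2*y)/(-j^2 + j*y)
(2) = (n - 3*I)/(n - 7*I)
(3) = (l + 5)/(l - 7)
(4) = (2*d^2 + 10*d + 8)/(2*d^3 + 11*sqrt(2)*d^2 + 30*d)
(5) = (2*z + 1)/(2*z + 6)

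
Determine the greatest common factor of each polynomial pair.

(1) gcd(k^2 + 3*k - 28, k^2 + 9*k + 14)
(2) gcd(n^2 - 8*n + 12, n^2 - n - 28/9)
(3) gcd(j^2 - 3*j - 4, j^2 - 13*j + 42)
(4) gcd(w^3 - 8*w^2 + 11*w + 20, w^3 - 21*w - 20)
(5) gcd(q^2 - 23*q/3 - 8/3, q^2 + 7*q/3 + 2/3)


(1) = gcd((k - 4)*(k + 7), (k + 2)*(k + 7)) = k + 7
(2) = 1
(3) = gcd((j - 4)*(j + 1), (j - 7)*(j - 6)) = 1
(4) = w^2 - 4*w - 5
(5) = q + 1/3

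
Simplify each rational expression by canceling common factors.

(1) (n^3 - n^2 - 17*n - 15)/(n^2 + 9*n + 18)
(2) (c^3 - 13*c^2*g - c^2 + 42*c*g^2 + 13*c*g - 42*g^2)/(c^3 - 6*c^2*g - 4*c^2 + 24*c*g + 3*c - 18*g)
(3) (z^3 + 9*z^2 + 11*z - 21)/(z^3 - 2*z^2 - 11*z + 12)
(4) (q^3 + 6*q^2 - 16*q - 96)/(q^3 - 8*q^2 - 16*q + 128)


(1) = (n^2 - 4*n - 5)/(n + 6)
(2) = (c - 7*g)/(c - 3)
(3) = (z + 7)/(z - 4)
(4) = (q + 6)/(q - 8)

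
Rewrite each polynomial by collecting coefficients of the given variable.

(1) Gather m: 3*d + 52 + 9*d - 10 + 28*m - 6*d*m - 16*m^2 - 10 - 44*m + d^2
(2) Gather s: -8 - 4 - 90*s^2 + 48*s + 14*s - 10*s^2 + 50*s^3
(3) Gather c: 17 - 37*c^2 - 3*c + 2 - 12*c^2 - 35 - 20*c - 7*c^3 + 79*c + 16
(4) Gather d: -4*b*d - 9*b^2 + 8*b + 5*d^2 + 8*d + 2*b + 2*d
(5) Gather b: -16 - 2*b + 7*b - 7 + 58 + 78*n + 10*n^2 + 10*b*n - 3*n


(1) = d^2 + 12*d - 16*m^2 + m*(-6*d - 16) + 32
(2) = 50*s^3 - 100*s^2 + 62*s - 12
(3) = -7*c^3 - 49*c^2 + 56*c
(4) = -9*b^2 + 10*b + 5*d^2 + d*(10 - 4*b)
(5) = b*(10*n + 5) + 10*n^2 + 75*n + 35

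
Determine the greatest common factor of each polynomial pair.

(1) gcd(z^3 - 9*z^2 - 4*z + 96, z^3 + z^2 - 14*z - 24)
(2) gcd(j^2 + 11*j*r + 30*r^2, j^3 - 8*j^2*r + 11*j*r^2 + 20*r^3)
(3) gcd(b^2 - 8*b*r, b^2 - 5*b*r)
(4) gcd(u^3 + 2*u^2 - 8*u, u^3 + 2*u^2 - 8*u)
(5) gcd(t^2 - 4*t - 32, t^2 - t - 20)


(1) = z^2 - z - 12
(2) = gcd((j + 5*r)*(j + 6*r), (j - 5*r)*(j - 4*r)*(j + r)) = 1
(3) = gcd(b*(b - 8*r), b*(b - 5*r)) = b
(4) = u^3 + 2*u^2 - 8*u
(5) = t + 4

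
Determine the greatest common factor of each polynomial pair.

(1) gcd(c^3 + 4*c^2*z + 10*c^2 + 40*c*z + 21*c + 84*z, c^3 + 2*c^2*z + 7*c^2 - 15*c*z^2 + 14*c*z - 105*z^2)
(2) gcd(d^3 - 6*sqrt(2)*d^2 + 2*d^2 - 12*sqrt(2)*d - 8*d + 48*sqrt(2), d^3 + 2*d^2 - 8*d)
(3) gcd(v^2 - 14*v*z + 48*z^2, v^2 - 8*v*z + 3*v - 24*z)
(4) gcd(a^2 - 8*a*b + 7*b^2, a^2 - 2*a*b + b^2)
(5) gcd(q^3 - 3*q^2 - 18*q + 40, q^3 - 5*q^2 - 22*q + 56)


(1) = gcd((c + 3)*(c + 7)*(c + 4*z), (c + 7)*(c - 3*z)*(c + 5*z)) = c + 7
(2) = gcd((d - 2)*(d + 4)*(d - 6*sqrt(2)), d*(d - 2)*(d + 4)) = d^2 + 2*d - 8
(3) = -v + 8*z
(4) = a - b
(5) = q^2 + 2*q - 8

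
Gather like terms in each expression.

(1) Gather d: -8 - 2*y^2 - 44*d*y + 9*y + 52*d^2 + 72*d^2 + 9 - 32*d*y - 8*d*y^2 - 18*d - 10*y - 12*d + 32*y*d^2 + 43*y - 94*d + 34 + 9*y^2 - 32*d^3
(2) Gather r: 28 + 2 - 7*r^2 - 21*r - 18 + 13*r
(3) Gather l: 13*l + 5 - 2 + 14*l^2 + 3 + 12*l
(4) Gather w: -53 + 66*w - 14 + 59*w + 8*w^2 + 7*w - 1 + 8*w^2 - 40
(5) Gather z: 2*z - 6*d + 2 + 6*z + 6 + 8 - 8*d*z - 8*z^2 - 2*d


(1) = -32*d^3 + d^2*(32*y + 124) + d*(-8*y^2 - 76*y - 124) + 7*y^2 + 42*y + 35
(2) = -7*r^2 - 8*r + 12
(3) = 14*l^2 + 25*l + 6
(4) = 16*w^2 + 132*w - 108
(5) = -8*d - 8*z^2 + z*(8 - 8*d) + 16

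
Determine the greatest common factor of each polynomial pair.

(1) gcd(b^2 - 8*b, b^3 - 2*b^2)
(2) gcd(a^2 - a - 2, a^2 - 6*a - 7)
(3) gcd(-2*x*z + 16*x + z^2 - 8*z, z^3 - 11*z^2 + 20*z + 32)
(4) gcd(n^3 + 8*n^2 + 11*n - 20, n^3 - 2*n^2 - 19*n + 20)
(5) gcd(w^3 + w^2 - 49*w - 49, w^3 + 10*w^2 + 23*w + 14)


(1) = gcd(b*(b - 8), b^2*(b - 2)) = b
(2) = a + 1
(3) = gcd((-2*x + z)*(z - 8), (z - 8)*(z - 4)*(z + 1)) = z - 8
(4) = n^2 + 3*n - 4
(5) = gcd((w - 7)*(w + 1)*(w + 7), (w + 1)*(w + 2)*(w + 7)) = w^2 + 8*w + 7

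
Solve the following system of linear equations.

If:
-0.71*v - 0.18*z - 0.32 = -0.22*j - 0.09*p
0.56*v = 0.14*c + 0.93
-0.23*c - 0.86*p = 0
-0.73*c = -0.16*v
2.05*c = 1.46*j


Then:
c = 0.39
j = 0.54
p = -0.10
v = 1.76
z = -8.10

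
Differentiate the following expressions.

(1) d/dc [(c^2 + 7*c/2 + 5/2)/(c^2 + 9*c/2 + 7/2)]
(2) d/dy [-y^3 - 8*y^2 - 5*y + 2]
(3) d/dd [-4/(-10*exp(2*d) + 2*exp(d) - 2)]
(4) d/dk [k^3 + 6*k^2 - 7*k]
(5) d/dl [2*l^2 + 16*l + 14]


(1) = 4/(4*c^2 + 28*c + 49)
(2) = -3*y^2 - 16*y - 5
(3) = (2 - 20*exp(d))*exp(d)/(5*exp(2*d) - exp(d) + 1)^2
(4) = 3*k^2 + 12*k - 7
(5) = 4*l + 16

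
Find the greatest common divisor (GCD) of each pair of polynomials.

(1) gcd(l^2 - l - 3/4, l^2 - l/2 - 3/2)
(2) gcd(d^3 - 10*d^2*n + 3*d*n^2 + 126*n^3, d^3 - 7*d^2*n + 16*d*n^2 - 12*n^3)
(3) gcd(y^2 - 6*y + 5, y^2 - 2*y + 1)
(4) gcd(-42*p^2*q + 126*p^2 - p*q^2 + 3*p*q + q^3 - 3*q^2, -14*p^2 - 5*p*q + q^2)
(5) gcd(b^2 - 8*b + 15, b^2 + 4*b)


(1) = l - 3/2
(2) = 1
(3) = y - 1
(4) = gcd((-7*p + q)*(6*p + q)*(q - 3), (-7*p + q)*(2*p + q)) = 7*p - q
(5) = gcd((b - 5)*(b - 3), b*(b + 4)) = 1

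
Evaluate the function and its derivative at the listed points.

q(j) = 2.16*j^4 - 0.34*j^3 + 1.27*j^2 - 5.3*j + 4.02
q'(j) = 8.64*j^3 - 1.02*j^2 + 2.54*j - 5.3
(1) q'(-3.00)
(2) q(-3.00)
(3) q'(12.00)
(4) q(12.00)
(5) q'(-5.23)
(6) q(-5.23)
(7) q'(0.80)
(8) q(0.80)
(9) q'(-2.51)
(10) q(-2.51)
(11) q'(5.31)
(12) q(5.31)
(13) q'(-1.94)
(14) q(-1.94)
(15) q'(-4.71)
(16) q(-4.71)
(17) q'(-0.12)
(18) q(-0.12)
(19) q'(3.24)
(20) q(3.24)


(1) = -255.38
(2) = 215.49
(3) = 14808.22
(4) = 44325.54
(5) = -1282.49
(6) = 1731.19
(7) = 0.50
(8) = 1.30
(9) = -154.73
(10) = 116.43
(11) = 1273.02
(12) = 1678.02
(13) = -77.15
(14) = 52.16
(15) = -942.66
(16) = 1155.69
(17) = -5.63
(18) = 4.68
(19) = 286.09
(20) = 226.65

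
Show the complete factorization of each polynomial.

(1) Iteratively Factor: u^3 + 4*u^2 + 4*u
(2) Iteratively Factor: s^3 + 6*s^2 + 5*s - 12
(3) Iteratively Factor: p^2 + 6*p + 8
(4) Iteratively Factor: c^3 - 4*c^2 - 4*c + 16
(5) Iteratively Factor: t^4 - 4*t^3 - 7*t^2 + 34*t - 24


(1) = (u)*(u^2 + 4*u + 4) = u*(u + 2)*(u + 2)
(2) = (s + 4)*(s^2 + 2*s - 3) = (s - 1)*(s + 4)*(s + 3)
(3) = (p + 2)*(p + 4)
(4) = (c - 2)*(c^2 - 2*c - 8) = (c - 4)*(c - 2)*(c + 2)
(5) = (t + 3)*(t^3 - 7*t^2 + 14*t - 8) = (t - 1)*(t + 3)*(t^2 - 6*t + 8) = (t - 2)*(t - 1)*(t + 3)*(t - 4)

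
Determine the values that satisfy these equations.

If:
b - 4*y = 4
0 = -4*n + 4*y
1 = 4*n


Then:
b = 5
n = 1/4
y = 1/4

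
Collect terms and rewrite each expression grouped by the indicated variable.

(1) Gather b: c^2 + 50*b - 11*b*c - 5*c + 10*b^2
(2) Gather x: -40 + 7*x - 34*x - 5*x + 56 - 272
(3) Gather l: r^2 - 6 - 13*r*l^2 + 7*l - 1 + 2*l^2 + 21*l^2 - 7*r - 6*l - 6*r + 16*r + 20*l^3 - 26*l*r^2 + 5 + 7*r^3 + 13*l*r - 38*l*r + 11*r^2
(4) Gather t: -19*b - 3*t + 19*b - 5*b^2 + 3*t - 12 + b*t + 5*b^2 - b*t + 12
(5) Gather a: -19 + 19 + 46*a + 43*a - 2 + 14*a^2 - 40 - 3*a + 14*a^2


(1) = 10*b^2 + b*(50 - 11*c) + c^2 - 5*c
(2) = -32*x - 256
(3) = 20*l^3 + l^2*(23 - 13*r) + l*(-26*r^2 - 25*r + 1) + 7*r^3 + 12*r^2 + 3*r - 2
(4) = 0
(5) = 28*a^2 + 86*a - 42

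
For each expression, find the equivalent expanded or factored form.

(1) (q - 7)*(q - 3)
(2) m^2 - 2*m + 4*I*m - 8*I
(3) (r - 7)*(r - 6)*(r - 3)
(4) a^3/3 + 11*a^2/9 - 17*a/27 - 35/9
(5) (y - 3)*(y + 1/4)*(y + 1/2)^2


(1) = q^2 - 10*q + 21
(2) = (m - 2)*(m + 4*I)
(3) = r^3 - 16*r^2 + 81*r - 126
(4) = (a/3 + 1)*(a - 5/3)*(a + 7/3)
(5) = y^4 - 7*y^3/4 - 13*y^2/4 - 23*y/16 - 3/16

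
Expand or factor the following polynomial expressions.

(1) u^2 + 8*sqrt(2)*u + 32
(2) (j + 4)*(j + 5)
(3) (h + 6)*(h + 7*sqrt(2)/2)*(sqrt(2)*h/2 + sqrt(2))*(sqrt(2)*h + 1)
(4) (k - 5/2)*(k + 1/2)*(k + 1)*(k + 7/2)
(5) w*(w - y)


(1) = (u + 4*sqrt(2))^2
(2) = j^2 + 9*j + 20
(3) = h^4 + 4*sqrt(2)*h^3 + 8*h^3 + 31*h^2/2 + 32*sqrt(2)*h^2 + 28*h + 48*sqrt(2)*h + 42
(4) = k^4 + 5*k^3/2 - 27*k^2/4 - 101*k/8 - 35/8
(5) = w^2 - w*y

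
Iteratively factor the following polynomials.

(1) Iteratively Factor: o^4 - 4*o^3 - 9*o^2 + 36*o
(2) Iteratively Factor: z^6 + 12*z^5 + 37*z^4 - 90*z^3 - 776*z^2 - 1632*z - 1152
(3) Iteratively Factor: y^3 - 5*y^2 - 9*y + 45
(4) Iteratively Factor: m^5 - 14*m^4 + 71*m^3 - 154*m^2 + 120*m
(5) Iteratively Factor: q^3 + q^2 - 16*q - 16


(1) = (o + 3)*(o^3 - 7*o^2 + 12*o) = (o - 4)*(o + 3)*(o^2 - 3*o) = (o - 4)*(o - 3)*(o + 3)*(o)
(2) = (z + 4)*(z^5 + 8*z^4 + 5*z^3 - 110*z^2 - 336*z - 288) = (z + 3)*(z + 4)*(z^4 + 5*z^3 - 10*z^2 - 80*z - 96) = (z + 2)*(z + 3)*(z + 4)*(z^3 + 3*z^2 - 16*z - 48) = (z - 4)*(z + 2)*(z + 3)*(z + 4)*(z^2 + 7*z + 12) = (z - 4)*(z + 2)*(z + 3)^2*(z + 4)*(z + 4)
(3) = (y + 3)*(y^2 - 8*y + 15) = (y - 3)*(y + 3)*(y - 5)
(4) = (m)*(m^4 - 14*m^3 + 71*m^2 - 154*m + 120) = m*(m - 3)*(m^3 - 11*m^2 + 38*m - 40) = m*(m - 3)*(m - 2)*(m^2 - 9*m + 20) = m*(m - 5)*(m - 3)*(m - 2)*(m - 4)
(5) = (q - 4)*(q^2 + 5*q + 4) = (q - 4)*(q + 4)*(q + 1)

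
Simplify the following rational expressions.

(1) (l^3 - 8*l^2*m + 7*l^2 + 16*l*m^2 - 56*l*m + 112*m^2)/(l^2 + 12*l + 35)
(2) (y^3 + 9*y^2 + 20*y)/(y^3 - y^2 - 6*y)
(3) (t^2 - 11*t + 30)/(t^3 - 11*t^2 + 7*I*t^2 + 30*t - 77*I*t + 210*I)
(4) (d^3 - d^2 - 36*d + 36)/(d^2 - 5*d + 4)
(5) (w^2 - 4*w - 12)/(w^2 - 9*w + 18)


(1) = (l^2 - 8*l*m + 16*m^2)/(l + 5)
(2) = (y^2 + 9*y + 20)/(y^2 - y - 6)
(3) = 1/(t + 7*I)
(4) = (d^2 - 36)/(d - 4)
(5) = (w + 2)/(w - 3)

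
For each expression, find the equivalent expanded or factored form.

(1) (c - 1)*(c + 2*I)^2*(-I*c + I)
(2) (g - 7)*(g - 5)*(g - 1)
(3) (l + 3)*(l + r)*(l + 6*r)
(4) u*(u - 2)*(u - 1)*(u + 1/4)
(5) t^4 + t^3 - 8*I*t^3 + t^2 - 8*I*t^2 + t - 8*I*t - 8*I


(1) = -I*c^4 + 4*c^3 + 2*I*c^3 - 8*c^2 + 3*I*c^2 + 4*c - 8*I*c + 4*I
(2) = g^3 - 13*g^2 + 47*g - 35
(3) = l^3 + 7*l^2*r + 3*l^2 + 6*l*r^2 + 21*l*r + 18*r^2
(4) = u^4 - 11*u^3/4 + 5*u^2/4 + u/2
(5) = (t + 1)*(t - 8*I)*(t - I)*(t + I)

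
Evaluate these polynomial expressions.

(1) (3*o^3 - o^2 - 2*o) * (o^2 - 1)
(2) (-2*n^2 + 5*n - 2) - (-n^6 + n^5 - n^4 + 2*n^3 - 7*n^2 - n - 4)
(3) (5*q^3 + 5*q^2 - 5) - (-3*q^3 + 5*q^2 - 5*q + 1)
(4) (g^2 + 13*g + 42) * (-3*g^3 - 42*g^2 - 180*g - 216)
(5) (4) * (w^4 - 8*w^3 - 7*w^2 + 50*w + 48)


(1) = 3*o^5 - o^4 - 5*o^3 + o^2 + 2*o
(2) = n^6 - n^5 + n^4 - 2*n^3 + 5*n^2 + 6*n + 2
(3) = 8*q^3 + 5*q - 6
(4) = -3*g^5 - 81*g^4 - 852*g^3 - 4320*g^2 - 10368*g - 9072
(5) = 4*w^4 - 32*w^3 - 28*w^2 + 200*w + 192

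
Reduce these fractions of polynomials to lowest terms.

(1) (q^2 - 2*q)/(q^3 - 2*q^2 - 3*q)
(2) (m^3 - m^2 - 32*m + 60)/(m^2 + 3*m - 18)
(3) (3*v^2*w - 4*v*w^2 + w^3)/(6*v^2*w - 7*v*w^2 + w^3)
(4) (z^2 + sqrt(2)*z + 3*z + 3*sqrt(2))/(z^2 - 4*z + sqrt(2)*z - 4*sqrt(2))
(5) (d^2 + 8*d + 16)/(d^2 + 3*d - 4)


(1) = (q - 2)/(q^2 - 2*q - 3)
(2) = (m^2 - 7*m + 10)/(m - 3)
(3) = (3*v - w)/(6*v - w)
(4) = (z + 3)/(z - 4)
(5) = (d + 4)/(d - 1)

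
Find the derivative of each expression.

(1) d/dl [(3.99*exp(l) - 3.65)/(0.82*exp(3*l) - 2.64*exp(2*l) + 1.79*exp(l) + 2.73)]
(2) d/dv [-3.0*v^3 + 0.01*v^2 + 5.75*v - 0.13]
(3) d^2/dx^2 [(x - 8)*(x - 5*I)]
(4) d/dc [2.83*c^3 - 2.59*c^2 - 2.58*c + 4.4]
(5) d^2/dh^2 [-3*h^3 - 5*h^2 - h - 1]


(1) = (-6.5436*exp(3*l) + 19.5126*exp(2*l) - 19.272*exp(l) + 17.4262)*exp(l)/(0.6724*exp(6*l) - 4.3296*exp(5*l) + 9.9052*exp(4*l) - 4.974*exp(3*l) - 11.2103*exp(2*l) + 9.7734*exp(l) + 7.4529)
(2) = -9.0*v^2 + 0.02*v + 5.75
(3) = 2
(4) = 8.49*c^2 - 5.18*c - 2.58
(5) = -18*h - 10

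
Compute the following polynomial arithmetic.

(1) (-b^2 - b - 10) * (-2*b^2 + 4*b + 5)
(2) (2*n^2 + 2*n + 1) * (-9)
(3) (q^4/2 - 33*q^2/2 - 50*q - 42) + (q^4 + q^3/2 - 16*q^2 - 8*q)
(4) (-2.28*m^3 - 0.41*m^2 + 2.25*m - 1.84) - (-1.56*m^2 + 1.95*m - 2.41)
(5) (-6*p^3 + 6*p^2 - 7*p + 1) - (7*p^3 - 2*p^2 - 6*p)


(1) = 2*b^4 - 2*b^3 + 11*b^2 - 45*b - 50
(2) = -18*n^2 - 18*n - 9
(3) = 3*q^4/2 + q^3/2 - 65*q^2/2 - 58*q - 42
(4) = -2.28*m^3 + 1.15*m^2 + 0.3*m + 0.57
(5) = -13*p^3 + 8*p^2 - p + 1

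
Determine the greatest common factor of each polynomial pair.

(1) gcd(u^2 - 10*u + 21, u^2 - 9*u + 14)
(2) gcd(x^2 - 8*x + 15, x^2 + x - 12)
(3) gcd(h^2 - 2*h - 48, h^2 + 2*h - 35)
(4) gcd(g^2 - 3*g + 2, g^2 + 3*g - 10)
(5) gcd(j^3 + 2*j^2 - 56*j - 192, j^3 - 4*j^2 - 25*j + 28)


(1) = gcd((u - 7)*(u - 3), (u - 7)*(u - 2)) = u - 7
(2) = gcd((x - 5)*(x - 3), (x - 3)*(x + 4)) = x - 3
(3) = gcd((h - 8)*(h + 6), (h - 5)*(h + 7)) = 1
(4) = gcd((g - 2)*(g - 1), (g - 2)*(g + 5)) = g - 2
(5) = gcd((j - 8)*(j + 4)*(j + 6), (j - 7)*(j - 1)*(j + 4)) = j + 4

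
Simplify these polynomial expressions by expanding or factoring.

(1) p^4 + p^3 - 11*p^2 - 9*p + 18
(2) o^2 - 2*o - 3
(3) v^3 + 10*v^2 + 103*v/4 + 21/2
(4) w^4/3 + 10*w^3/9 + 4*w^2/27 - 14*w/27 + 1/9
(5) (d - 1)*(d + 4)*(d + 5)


(1) = (p - 3)*(p - 1)*(p + 2)*(p + 3)
(2) = (o - 3)*(o + 1)
(3) = (v + 1/2)*(v + 7/2)*(v + 6)
(4) = (w/3 + 1)*(w - 1/3)^2*(w + 1)
(5) = d^3 + 8*d^2 + 11*d - 20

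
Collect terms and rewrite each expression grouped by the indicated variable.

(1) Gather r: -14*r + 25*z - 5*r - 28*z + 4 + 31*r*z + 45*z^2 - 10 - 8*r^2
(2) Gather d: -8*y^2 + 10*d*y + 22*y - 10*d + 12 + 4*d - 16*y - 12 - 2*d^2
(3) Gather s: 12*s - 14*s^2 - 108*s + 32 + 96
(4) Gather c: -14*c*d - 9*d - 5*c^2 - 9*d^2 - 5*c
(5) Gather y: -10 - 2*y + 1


(1) = -8*r^2 + r*(31*z - 19) + 45*z^2 - 3*z - 6
(2) = -2*d^2 + d*(10*y - 6) - 8*y^2 + 6*y
(3) = -14*s^2 - 96*s + 128
(4) = -5*c^2 + c*(-14*d - 5) - 9*d^2 - 9*d
(5) = -2*y - 9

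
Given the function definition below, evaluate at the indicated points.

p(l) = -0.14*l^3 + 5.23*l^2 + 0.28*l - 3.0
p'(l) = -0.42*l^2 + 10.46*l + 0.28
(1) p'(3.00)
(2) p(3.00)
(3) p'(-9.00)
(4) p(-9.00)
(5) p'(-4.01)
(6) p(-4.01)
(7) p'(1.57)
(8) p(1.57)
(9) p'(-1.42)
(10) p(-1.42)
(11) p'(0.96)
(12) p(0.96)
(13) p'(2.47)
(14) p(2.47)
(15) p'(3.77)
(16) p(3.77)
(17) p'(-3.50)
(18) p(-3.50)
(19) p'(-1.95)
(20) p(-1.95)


(1) = 27.88
(2) = 41.13
(3) = -127.88
(4) = 520.17
(5) = -48.42
(6) = 89.00
(7) = 15.67
(8) = 9.79
(9) = -15.42
(10) = 7.55
(11) = 9.93
(12) = 1.96
(13) = 23.55
(14) = 27.49
(15) = 33.74
(16) = 64.89
(17) = -41.48
(18) = 66.09
(19) = -21.71
(20) = 17.38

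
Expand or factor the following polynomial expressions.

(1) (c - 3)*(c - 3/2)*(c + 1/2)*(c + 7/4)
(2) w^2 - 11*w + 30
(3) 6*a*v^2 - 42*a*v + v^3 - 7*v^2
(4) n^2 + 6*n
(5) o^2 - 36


(1) = c^4 - 9*c^3/4 - 19*c^2/4 + 99*c/16 + 63/16
(2) = (w - 6)*(w - 5)
(3) = v*(6*a + v)*(v - 7)
(4) = n*(n + 6)
(5) = (o - 6)*(o + 6)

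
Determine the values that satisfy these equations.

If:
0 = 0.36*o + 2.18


Then:
o = -6.06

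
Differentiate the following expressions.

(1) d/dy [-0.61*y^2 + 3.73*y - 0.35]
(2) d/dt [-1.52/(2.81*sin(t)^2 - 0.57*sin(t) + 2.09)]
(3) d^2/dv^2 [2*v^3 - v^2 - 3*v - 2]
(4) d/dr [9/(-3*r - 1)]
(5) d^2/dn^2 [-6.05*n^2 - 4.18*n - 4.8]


(1) = 3.73 - 1.22*y
(2) = (8.5424*sin(t) - 0.8664)*cos(t)/(2.81*sin(t)^2 - 0.57*sin(t) + 2.09)^2
(3) = 12*v - 2
(4) = 27/(3*r + 1)^2
(5) = -12.1000000000000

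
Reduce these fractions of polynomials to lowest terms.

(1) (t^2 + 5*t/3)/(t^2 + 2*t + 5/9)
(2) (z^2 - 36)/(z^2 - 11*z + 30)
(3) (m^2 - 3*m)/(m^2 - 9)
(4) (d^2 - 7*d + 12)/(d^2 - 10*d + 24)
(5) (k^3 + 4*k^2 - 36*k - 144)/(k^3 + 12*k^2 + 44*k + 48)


(1) = 3*t/(3*t + 1)
(2) = (z + 6)/(z - 5)
(3) = m/(m + 3)
(4) = (d - 3)/(d - 6)
(5) = (k - 6)/(k + 2)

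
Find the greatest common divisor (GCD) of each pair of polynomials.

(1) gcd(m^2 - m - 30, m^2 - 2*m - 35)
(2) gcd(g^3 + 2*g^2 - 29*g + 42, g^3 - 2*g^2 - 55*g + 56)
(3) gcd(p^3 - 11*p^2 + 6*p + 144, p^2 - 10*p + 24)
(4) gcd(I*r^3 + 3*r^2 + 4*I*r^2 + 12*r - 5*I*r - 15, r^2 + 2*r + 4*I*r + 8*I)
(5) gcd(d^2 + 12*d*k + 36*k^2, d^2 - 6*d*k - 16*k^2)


(1) = gcd((m - 6)*(m + 5), (m - 7)*(m + 5)) = m + 5
(2) = gcd((g - 3)*(g - 2)*(g + 7), (g - 8)*(g - 1)*(g + 7)) = g + 7
(3) = p - 6
(4) = gcd((r + 5)*(r - 3*I)*(I*r - I), (r + 2)*(r + 4*I)) = 1
(5) = 1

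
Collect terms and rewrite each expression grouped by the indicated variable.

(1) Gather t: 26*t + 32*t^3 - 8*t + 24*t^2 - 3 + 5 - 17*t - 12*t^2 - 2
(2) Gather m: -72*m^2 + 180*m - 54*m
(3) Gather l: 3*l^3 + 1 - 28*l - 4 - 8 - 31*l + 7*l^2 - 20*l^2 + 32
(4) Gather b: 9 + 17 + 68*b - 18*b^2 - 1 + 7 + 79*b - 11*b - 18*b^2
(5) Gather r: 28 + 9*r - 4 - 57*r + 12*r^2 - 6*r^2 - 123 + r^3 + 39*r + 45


(1) = 32*t^3 + 12*t^2 + t
(2) = -72*m^2 + 126*m
(3) = 3*l^3 - 13*l^2 - 59*l + 21
(4) = -36*b^2 + 136*b + 32
(5) = r^3 + 6*r^2 - 9*r - 54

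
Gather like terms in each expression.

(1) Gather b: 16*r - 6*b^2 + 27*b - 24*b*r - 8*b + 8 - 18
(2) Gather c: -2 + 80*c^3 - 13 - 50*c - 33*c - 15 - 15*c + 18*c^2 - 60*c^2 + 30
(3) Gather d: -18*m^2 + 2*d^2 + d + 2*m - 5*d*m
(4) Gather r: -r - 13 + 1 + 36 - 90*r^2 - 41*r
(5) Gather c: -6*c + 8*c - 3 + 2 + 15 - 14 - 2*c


(1) = -6*b^2 + b*(19 - 24*r) + 16*r - 10
(2) = 80*c^3 - 42*c^2 - 98*c
(3) = 2*d^2 + d*(1 - 5*m) - 18*m^2 + 2*m
(4) = -90*r^2 - 42*r + 24
(5) = 0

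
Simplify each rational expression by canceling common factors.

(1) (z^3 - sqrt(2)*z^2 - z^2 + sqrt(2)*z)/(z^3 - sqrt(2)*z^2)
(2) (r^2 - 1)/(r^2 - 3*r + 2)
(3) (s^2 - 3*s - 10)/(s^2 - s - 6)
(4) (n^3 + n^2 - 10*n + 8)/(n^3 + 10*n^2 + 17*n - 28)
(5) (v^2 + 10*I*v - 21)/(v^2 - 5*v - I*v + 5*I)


(1) = (z - 1)/z
(2) = (r + 1)/(r - 2)
(3) = (s - 5)/(s - 3)
(4) = (n - 2)/(n + 7)
(5) = (v^2 + 10*I*v - 21)/(v^2 + v*(-5 - I) + 5*I)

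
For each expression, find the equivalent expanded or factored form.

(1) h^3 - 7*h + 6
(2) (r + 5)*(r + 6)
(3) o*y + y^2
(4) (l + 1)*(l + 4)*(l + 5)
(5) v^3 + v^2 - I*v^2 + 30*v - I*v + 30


(1) = (h - 2)*(h - 1)*(h + 3)
(2) = r^2 + 11*r + 30
(3) = y*(o + y)
(4) = l^3 + 10*l^2 + 29*l + 20
(5) = (v + 1)*(v - 6*I)*(v + 5*I)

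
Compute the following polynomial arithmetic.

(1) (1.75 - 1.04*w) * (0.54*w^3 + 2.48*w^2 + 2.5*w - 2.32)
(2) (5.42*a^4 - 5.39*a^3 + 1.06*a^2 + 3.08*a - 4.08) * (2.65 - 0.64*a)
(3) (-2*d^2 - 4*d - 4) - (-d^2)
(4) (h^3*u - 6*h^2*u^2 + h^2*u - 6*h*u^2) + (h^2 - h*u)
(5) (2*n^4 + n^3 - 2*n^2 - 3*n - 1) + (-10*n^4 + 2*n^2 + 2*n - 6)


(1) = -0.5616*w^4 - 1.6342*w^3 + 1.74*w^2 + 6.7878*w - 4.06
(2) = -3.4688*a^5 + 17.8126*a^4 - 14.9619*a^3 + 0.8378*a^2 + 10.7732*a - 10.812
(3) = -d^2 - 4*d - 4
(4) = h^3*u - 6*h^2*u^2 + h^2*u + h^2 - 6*h*u^2 - h*u
(5) = -8*n^4 + n^3 - n - 7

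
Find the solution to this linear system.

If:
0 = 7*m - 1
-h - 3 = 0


Then:
h = -3
m = 1/7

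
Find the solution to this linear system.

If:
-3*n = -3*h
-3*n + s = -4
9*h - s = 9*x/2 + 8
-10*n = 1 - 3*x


Then:
h = -11/18
n = -11/18
s = -35/6
x = -46/27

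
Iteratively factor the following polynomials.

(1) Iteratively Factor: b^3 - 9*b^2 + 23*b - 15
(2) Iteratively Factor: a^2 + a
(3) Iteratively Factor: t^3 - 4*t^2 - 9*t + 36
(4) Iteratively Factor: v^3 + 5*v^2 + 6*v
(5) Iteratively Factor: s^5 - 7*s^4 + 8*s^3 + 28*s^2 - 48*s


(1) = (b - 5)*(b^2 - 4*b + 3) = (b - 5)*(b - 3)*(b - 1)
(2) = (a + 1)*(a)
(3) = (t - 4)*(t^2 - 9) = (t - 4)*(t - 3)*(t + 3)
(4) = (v + 3)*(v^2 + 2*v) = (v + 2)*(v + 3)*(v)
(5) = (s)*(s^4 - 7*s^3 + 8*s^2 + 28*s - 48) = s*(s - 2)*(s^3 - 5*s^2 - 2*s + 24) = s*(s - 3)*(s - 2)*(s^2 - 2*s - 8) = s*(s - 3)*(s - 2)*(s + 2)*(s - 4)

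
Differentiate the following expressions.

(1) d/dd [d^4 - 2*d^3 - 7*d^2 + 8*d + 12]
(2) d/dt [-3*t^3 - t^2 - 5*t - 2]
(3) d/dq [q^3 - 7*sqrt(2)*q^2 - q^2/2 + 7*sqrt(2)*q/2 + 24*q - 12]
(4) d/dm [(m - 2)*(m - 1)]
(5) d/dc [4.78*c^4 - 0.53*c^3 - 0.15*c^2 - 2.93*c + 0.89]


(1) = 4*d^3 - 6*d^2 - 14*d + 8
(2) = -9*t^2 - 2*t - 5
(3) = 3*q^2 - 14*sqrt(2)*q - q + 7*sqrt(2)/2 + 24
(4) = 2*m - 3
(5) = 19.12*c^3 - 1.59*c^2 - 0.3*c - 2.93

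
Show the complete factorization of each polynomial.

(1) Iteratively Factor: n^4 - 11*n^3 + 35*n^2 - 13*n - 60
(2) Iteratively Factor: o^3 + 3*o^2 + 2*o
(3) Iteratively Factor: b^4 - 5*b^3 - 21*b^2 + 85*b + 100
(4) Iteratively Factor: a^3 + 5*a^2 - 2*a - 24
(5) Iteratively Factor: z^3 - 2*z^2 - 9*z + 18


(1) = (n - 5)*(n^3 - 6*n^2 + 5*n + 12) = (n - 5)*(n + 1)*(n^2 - 7*n + 12) = (n - 5)*(n - 3)*(n + 1)*(n - 4)
(2) = (o)*(o^2 + 3*o + 2) = o*(o + 1)*(o + 2)
(3) = (b - 5)*(b^3 - 21*b - 20) = (b - 5)^2*(b^2 + 5*b + 4) = (b - 5)^2*(b + 4)*(b + 1)
(4) = (a + 4)*(a^2 + a - 6) = (a + 3)*(a + 4)*(a - 2)
(5) = (z - 3)*(z^2 + z - 6) = (z - 3)*(z + 3)*(z - 2)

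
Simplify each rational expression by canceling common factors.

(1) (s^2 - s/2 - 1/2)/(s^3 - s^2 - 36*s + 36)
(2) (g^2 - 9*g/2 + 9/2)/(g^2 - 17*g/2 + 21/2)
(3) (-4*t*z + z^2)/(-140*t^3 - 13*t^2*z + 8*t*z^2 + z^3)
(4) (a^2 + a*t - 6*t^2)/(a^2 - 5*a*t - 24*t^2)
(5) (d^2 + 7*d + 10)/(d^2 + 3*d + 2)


(1) = (2*s + 1)/(2*s^2 - 72)
(2) = (g - 3)/(g - 7)
(3) = z/(35*t^2 + 12*t*z + z^2)
(4) = (-a + 2*t)/(-a + 8*t)
(5) = (d + 5)/(d + 1)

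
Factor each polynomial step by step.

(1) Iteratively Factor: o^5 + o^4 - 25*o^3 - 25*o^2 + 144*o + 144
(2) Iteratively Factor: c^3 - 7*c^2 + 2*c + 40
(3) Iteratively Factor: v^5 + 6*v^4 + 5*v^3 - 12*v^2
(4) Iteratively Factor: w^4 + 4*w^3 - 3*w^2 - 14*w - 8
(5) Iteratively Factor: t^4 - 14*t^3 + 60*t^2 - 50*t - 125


(1) = (o - 4)*(o^4 + 5*o^3 - 5*o^2 - 45*o - 36) = (o - 4)*(o + 3)*(o^3 + 2*o^2 - 11*o - 12) = (o - 4)*(o + 3)*(o + 4)*(o^2 - 2*o - 3) = (o - 4)*(o + 1)*(o + 3)*(o + 4)*(o - 3)
(2) = (c - 4)*(c^2 - 3*c - 10) = (c - 5)*(c - 4)*(c + 2)
(3) = (v)*(v^4 + 6*v^3 + 5*v^2 - 12*v) = v*(v + 3)*(v^3 + 3*v^2 - 4*v) = v*(v + 3)*(v + 4)*(v^2 - v) = v^2*(v + 3)*(v + 4)*(v - 1)
(4) = (w + 1)*(w^3 + 3*w^2 - 6*w - 8) = (w + 1)^2*(w^2 + 2*w - 8) = (w - 2)*(w + 1)^2*(w + 4)
(5) = (t - 5)*(t^3 - 9*t^2 + 15*t + 25) = (t - 5)*(t + 1)*(t^2 - 10*t + 25) = (t - 5)^2*(t + 1)*(t - 5)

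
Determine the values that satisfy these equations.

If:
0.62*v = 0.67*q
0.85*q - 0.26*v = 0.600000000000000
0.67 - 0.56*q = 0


Then:
No Solution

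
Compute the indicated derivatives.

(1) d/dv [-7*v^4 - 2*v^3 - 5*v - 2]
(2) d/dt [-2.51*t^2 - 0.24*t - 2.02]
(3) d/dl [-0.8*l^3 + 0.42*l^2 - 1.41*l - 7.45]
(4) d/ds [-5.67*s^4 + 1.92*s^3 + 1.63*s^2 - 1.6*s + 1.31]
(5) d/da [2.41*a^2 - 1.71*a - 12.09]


(1) = -28*v^3 - 6*v^2 - 5
(2) = -5.02*t - 0.24
(3) = -2.4*l^2 + 0.84*l - 1.41
(4) = -22.68*s^3 + 5.76*s^2 + 3.26*s - 1.6
(5) = 4.82*a - 1.71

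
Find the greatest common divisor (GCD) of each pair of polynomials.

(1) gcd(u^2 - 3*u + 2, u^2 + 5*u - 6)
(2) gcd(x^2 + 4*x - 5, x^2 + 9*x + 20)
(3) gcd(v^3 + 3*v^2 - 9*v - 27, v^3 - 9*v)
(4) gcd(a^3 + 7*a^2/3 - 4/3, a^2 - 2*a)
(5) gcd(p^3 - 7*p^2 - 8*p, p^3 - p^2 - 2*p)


(1) = gcd((u - 2)*(u - 1), (u - 1)*(u + 6)) = u - 1
(2) = gcd((x - 1)*(x + 5), (x + 4)*(x + 5)) = x + 5
(3) = gcd((v - 3)*(v + 3)^2, v*(v - 3)*(v + 3)) = v^2 - 9
(4) = gcd((a - 2/3)*(a + 1)*(a + 2), a*(a - 2)) = 1
(5) = p^2 + p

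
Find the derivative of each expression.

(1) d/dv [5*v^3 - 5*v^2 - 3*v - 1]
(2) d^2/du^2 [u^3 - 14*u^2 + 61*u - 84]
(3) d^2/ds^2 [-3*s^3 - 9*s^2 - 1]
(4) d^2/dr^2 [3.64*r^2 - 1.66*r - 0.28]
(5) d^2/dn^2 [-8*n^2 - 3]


(1) = 15*v^2 - 10*v - 3
(2) = 6*u - 28
(3) = -18*s - 18
(4) = 7.28000000000000
(5) = -16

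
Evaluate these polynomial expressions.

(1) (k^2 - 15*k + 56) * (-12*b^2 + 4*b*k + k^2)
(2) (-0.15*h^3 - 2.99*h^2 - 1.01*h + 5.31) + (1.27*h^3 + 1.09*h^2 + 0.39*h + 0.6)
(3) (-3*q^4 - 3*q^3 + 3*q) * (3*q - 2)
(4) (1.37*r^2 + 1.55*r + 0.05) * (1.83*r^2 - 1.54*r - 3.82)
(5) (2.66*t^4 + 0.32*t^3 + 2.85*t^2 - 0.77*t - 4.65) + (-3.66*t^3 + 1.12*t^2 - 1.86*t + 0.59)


(1) = -12*b^2*k^2 + 180*b^2*k - 672*b^2 + 4*b*k^3 - 60*b*k^2 + 224*b*k + k^4 - 15*k^3 + 56*k^2
(2) = 1.12*h^3 - 1.9*h^2 - 0.62*h + 5.91
(3) = -9*q^5 - 3*q^4 + 6*q^3 + 9*q^2 - 6*q
(4) = 2.5071*r^4 + 0.7267*r^3 - 7.5289*r^2 - 5.998*r - 0.191
(5) = 2.66*t^4 - 3.34*t^3 + 3.97*t^2 - 2.63*t - 4.06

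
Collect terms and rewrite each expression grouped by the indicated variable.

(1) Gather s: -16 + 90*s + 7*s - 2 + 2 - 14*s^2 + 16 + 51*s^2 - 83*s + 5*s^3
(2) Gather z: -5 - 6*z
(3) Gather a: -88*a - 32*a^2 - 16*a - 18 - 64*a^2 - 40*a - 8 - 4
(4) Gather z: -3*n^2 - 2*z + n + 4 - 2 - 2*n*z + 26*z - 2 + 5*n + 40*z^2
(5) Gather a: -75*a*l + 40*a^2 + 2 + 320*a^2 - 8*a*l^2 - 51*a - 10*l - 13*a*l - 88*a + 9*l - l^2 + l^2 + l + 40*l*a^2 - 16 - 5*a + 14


(1) = 5*s^3 + 37*s^2 + 14*s
(2) = -6*z - 5
(3) = -96*a^2 - 144*a - 30
(4) = -3*n^2 + 6*n + 40*z^2 + z*(24 - 2*n)
(5) = a^2*(40*l + 360) + a*(-8*l^2 - 88*l - 144)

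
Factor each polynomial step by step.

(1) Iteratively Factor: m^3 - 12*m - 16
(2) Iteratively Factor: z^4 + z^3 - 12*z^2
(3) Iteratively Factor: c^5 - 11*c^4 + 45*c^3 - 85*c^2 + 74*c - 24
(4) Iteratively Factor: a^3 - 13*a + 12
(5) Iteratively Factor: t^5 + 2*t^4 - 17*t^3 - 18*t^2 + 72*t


(1) = (m + 2)*(m^2 - 2*m - 8) = (m + 2)^2*(m - 4)
(2) = (z)*(z^3 + z^2 - 12*z) = z*(z - 3)*(z^2 + 4*z) = z^2*(z - 3)*(z + 4)
(3) = (c - 1)*(c^4 - 10*c^3 + 35*c^2 - 50*c + 24) = (c - 1)^2*(c^3 - 9*c^2 + 26*c - 24) = (c - 4)*(c - 1)^2*(c^2 - 5*c + 6) = (c - 4)*(c - 2)*(c - 1)^2*(c - 3)
(4) = (a + 4)*(a^2 - 4*a + 3) = (a - 3)*(a + 4)*(a - 1)
(5) = (t - 3)*(t^4 + 5*t^3 - 2*t^2 - 24*t) = (t - 3)*(t + 4)*(t^3 + t^2 - 6*t) = t*(t - 3)*(t + 4)*(t^2 + t - 6) = t*(t - 3)*(t + 3)*(t + 4)*(t - 2)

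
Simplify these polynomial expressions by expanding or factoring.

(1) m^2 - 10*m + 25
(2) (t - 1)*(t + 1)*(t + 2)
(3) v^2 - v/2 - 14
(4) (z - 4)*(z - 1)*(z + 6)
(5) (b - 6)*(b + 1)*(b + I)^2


(1) = (m - 5)^2
(2) = t^3 + 2*t^2 - t - 2
(3) = (v - 4)*(v + 7/2)
(4) = z^3 + z^2 - 26*z + 24
(5) = b^4 - 5*b^3 + 2*I*b^3 - 7*b^2 - 10*I*b^2 + 5*b - 12*I*b + 6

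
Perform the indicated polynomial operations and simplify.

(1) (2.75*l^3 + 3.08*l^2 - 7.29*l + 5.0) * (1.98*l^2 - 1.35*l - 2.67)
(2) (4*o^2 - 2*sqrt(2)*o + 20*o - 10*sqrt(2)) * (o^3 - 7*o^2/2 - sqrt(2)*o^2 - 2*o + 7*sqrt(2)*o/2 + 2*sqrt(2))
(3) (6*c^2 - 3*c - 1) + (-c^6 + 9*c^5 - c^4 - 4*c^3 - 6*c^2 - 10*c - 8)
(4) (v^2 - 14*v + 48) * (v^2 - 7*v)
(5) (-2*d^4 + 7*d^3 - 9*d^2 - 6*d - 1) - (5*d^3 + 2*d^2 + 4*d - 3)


(1) = 5.445*l^5 + 2.3859*l^4 - 25.9347*l^3 + 11.5179*l^2 + 12.7143*l - 13.35
(2) = 4*o^5 - 6*sqrt(2)*o^4 + 6*o^4 - 74*o^3 - 9*sqrt(2)*o^3 - 34*o^2 + 117*sqrt(2)*o^2 - 78*o + 60*sqrt(2)*o - 40
(3) = -c^6 + 9*c^5 - c^4 - 4*c^3 - 13*c - 9
(4) = v^4 - 21*v^3 + 146*v^2 - 336*v
(5) = -2*d^4 + 2*d^3 - 11*d^2 - 10*d + 2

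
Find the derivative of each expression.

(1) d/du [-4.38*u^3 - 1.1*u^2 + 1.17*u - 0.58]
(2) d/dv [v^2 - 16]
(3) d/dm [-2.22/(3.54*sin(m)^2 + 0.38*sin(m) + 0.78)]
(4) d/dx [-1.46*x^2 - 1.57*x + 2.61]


(1) = -13.14*u^2 - 2.2*u + 1.17
(2) = 2*v
(3) = (15.7176*sin(m) + 0.8436)*cos(m)/(3.54*sin(m)^2 + 0.38*sin(m) + 0.78)^2
(4) = -2.92*x - 1.57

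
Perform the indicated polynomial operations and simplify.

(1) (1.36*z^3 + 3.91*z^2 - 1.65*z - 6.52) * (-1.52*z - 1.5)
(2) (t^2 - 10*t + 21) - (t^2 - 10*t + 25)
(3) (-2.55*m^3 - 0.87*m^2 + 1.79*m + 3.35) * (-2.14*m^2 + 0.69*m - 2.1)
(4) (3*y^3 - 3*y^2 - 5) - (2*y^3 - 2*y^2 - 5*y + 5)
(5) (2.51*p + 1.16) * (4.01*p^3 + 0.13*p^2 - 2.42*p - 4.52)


(1) = -2.0672*z^4 - 7.9832*z^3 - 3.357*z^2 + 12.3854*z + 9.78
(2) = -4
(3) = 5.457*m^5 + 0.1023*m^4 + 0.9241*m^3 - 4.1069*m^2 - 1.4475*m - 7.035
(4) = y^3 - y^2 + 5*y - 10
(5) = 10.0651*p^4 + 4.9779*p^3 - 5.9234*p^2 - 14.1524*p - 5.2432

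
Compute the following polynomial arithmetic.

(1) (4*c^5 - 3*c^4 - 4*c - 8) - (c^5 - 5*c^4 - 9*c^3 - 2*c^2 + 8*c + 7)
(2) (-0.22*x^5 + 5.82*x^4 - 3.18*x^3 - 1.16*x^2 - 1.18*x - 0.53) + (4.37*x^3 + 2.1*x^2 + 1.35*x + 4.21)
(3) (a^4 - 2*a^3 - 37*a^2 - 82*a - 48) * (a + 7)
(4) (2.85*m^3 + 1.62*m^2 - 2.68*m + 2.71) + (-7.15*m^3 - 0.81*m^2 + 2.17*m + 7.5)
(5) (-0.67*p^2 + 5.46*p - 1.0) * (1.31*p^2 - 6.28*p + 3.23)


(1) = 3*c^5 + 2*c^4 + 9*c^3 + 2*c^2 - 12*c - 15
(2) = -0.22*x^5 + 5.82*x^4 + 1.19*x^3 + 0.94*x^2 + 0.17*x + 3.68
(3) = a^5 + 5*a^4 - 51*a^3 - 341*a^2 - 622*a - 336
(4) = -4.3*m^3 + 0.81*m^2 - 0.51*m + 10.21
(5) = -0.8777*p^4 + 11.3602*p^3 - 37.7629*p^2 + 23.9158*p - 3.23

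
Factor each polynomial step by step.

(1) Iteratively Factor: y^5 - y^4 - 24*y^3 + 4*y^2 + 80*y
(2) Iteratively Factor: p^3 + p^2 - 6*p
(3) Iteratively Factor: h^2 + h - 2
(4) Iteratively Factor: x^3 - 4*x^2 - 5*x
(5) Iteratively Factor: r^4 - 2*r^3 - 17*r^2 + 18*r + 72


(1) = (y + 4)*(y^4 - 5*y^3 - 4*y^2 + 20*y) = (y - 2)*(y + 4)*(y^3 - 3*y^2 - 10*y) = y*(y - 2)*(y + 4)*(y^2 - 3*y - 10) = y*(y - 2)*(y + 2)*(y + 4)*(y - 5)
(2) = (p - 2)*(p^2 + 3*p) = p*(p - 2)*(p + 3)
(3) = (h + 2)*(h - 1)
(4) = (x)*(x^2 - 4*x - 5) = x*(x - 5)*(x + 1)
(5) = (r - 3)*(r^3 + r^2 - 14*r - 24) = (r - 3)*(r + 2)*(r^2 - r - 12) = (r - 4)*(r - 3)*(r + 2)*(r + 3)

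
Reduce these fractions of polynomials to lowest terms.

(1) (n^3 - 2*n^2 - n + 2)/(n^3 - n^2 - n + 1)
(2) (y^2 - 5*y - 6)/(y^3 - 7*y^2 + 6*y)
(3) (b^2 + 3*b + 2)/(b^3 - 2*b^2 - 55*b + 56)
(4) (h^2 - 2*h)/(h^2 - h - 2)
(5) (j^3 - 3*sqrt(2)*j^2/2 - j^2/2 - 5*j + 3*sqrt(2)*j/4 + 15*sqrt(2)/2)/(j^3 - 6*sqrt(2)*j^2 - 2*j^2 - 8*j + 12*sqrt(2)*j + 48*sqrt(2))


(1) = (n - 2)/(n - 1)
(2) = (y + 1)/(y^2 - y)
(3) = (b^2 + 3*b + 2)/(b^3 - 2*b^2 - 55*b + 56)
(4) = h/(h + 1)
(5) = (4*j^2 + j*(-10 - 6*sqrt(2)) + 15*sqrt(2))/(4*j^2 + j*(-24*sqrt(2) - 16) + 96*sqrt(2))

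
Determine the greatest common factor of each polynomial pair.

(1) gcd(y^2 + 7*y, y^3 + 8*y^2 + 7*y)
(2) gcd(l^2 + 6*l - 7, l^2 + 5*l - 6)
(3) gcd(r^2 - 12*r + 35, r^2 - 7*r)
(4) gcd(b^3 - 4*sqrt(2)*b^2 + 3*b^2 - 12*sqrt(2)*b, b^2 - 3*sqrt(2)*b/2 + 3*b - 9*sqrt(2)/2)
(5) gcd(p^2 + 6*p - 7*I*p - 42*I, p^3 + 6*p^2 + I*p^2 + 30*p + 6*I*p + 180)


(1) = gcd(y*(y + 7), y*(y + 1)*(y + 7)) = y^2 + 7*y
(2) = l - 1
(3) = gcd((r - 7)*(r - 5), r*(r - 7)) = r - 7
(4) = gcd(b*(b + 3)*(b - 4*sqrt(2)), (b + 3)*(b - 3*sqrt(2)/2)) = b + 3
(5) = p + 6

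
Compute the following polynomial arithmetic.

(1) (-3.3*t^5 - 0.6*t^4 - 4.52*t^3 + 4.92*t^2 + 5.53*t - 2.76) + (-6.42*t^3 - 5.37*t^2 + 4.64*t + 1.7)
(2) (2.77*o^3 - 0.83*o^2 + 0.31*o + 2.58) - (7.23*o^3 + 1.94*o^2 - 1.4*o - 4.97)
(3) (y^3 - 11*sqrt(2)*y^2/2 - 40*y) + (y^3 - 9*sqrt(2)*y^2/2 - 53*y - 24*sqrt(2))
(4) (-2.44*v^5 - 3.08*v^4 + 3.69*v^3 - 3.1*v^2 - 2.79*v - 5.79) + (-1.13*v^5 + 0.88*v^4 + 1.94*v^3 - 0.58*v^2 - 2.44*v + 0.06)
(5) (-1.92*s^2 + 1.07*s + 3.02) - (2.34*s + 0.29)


(1) = -3.3*t^5 - 0.6*t^4 - 10.94*t^3 - 0.45*t^2 + 10.17*t - 1.06
(2) = -4.46*o^3 - 2.77*o^2 + 1.71*o + 7.55
(3) = 2*y^3 - 10*sqrt(2)*y^2 - 93*y - 24*sqrt(2)
(4) = -3.57*v^5 - 2.2*v^4 + 5.63*v^3 - 3.68*v^2 - 5.23*v - 5.73
(5) = -1.92*s^2 - 1.27*s + 2.73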